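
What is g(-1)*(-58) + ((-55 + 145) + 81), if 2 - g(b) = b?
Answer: -3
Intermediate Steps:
g(b) = 2 - b
g(-1)*(-58) + ((-55 + 145) + 81) = (2 - 1*(-1))*(-58) + ((-55 + 145) + 81) = (2 + 1)*(-58) + (90 + 81) = 3*(-58) + 171 = -174 + 171 = -3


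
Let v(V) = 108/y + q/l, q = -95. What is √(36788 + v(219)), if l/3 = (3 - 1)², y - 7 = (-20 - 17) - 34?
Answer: √5296089/12 ≈ 191.78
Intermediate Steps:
y = -64 (y = 7 + ((-20 - 17) - 34) = 7 + (-37 - 34) = 7 - 71 = -64)
l = 12 (l = 3*(3 - 1)² = 3*2² = 3*4 = 12)
v(V) = -461/48 (v(V) = 108/(-64) - 95/12 = 108*(-1/64) - 95*1/12 = -27/16 - 95/12 = -461/48)
√(36788 + v(219)) = √(36788 - 461/48) = √(1765363/48) = √5296089/12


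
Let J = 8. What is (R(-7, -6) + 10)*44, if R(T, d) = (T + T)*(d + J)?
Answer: -792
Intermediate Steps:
R(T, d) = 2*T*(8 + d) (R(T, d) = (T + T)*(d + 8) = (2*T)*(8 + d) = 2*T*(8 + d))
(R(-7, -6) + 10)*44 = (2*(-7)*(8 - 6) + 10)*44 = (2*(-7)*2 + 10)*44 = (-28 + 10)*44 = -18*44 = -792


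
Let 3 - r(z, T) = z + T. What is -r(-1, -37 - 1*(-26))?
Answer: -15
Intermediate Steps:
r(z, T) = 3 - T - z (r(z, T) = 3 - (z + T) = 3 - (T + z) = 3 + (-T - z) = 3 - T - z)
-r(-1, -37 - 1*(-26)) = -(3 - (-37 - 1*(-26)) - 1*(-1)) = -(3 - (-37 + 26) + 1) = -(3 - 1*(-11) + 1) = -(3 + 11 + 1) = -1*15 = -15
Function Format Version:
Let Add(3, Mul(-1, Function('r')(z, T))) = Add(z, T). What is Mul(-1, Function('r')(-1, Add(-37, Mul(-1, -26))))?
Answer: -15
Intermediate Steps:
Function('r')(z, T) = Add(3, Mul(-1, T), Mul(-1, z)) (Function('r')(z, T) = Add(3, Mul(-1, Add(z, T))) = Add(3, Mul(-1, Add(T, z))) = Add(3, Add(Mul(-1, T), Mul(-1, z))) = Add(3, Mul(-1, T), Mul(-1, z)))
Mul(-1, Function('r')(-1, Add(-37, Mul(-1, -26)))) = Mul(-1, Add(3, Mul(-1, Add(-37, Mul(-1, -26))), Mul(-1, -1))) = Mul(-1, Add(3, Mul(-1, Add(-37, 26)), 1)) = Mul(-1, Add(3, Mul(-1, -11), 1)) = Mul(-1, Add(3, 11, 1)) = Mul(-1, 15) = -15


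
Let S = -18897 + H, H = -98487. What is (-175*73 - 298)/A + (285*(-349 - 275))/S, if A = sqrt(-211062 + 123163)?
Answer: 7410/4891 + 13073*I*sqrt(87899)/87899 ≈ 1.515 + 44.094*I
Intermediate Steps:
S = -117384 (S = -18897 - 98487 = -117384)
A = I*sqrt(87899) (A = sqrt(-87899) = I*sqrt(87899) ≈ 296.48*I)
(-175*73 - 298)/A + (285*(-349 - 275))/S = (-175*73 - 298)/((I*sqrt(87899))) + (285*(-349 - 275))/(-117384) = (-12775 - 298)*(-I*sqrt(87899)/87899) + (285*(-624))*(-1/117384) = -(-13073)*I*sqrt(87899)/87899 - 177840*(-1/117384) = 13073*I*sqrt(87899)/87899 + 7410/4891 = 7410/4891 + 13073*I*sqrt(87899)/87899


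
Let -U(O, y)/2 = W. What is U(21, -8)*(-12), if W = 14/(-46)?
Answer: -168/23 ≈ -7.3043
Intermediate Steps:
W = -7/23 (W = 14*(-1/46) = -7/23 ≈ -0.30435)
U(O, y) = 14/23 (U(O, y) = -2*(-7/23) = 14/23)
U(21, -8)*(-12) = (14/23)*(-12) = -168/23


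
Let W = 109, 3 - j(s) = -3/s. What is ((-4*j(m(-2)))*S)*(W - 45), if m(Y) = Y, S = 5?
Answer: -1920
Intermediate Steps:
j(s) = 3 + 3/s (j(s) = 3 - (-3)/s = 3 + 3/s)
((-4*j(m(-2)))*S)*(W - 45) = (-4*(3 + 3/(-2))*5)*(109 - 45) = (-4*(3 + 3*(-1/2))*5)*64 = (-4*(3 - 3/2)*5)*64 = (-4*3/2*5)*64 = -6*5*64 = -30*64 = -1920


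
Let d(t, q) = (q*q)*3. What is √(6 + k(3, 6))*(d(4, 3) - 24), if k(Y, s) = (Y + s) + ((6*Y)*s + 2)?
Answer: 15*√5 ≈ 33.541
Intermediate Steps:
d(t, q) = 3*q² (d(t, q) = q²*3 = 3*q²)
k(Y, s) = 2 + Y + s + 6*Y*s (k(Y, s) = (Y + s) + (6*Y*s + 2) = (Y + s) + (2 + 6*Y*s) = 2 + Y + s + 6*Y*s)
√(6 + k(3, 6))*(d(4, 3) - 24) = √(6 + (2 + 3 + 6 + 6*3*6))*(3*3² - 24) = √(6 + (2 + 3 + 6 + 108))*(3*9 - 24) = √(6 + 119)*(27 - 24) = √125*3 = (5*√5)*3 = 15*√5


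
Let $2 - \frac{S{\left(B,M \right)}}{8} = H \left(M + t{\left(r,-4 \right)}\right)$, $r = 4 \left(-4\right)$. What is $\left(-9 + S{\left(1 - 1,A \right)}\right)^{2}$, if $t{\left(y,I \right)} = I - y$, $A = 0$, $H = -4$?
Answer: $152881$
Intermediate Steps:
$r = -16$
$S{\left(B,M \right)} = 400 + 32 M$ ($S{\left(B,M \right)} = 16 - 8 \left(- 4 \left(M - -12\right)\right) = 16 - 8 \left(- 4 \left(M + \left(-4 + 16\right)\right)\right) = 16 - 8 \left(- 4 \left(M + 12\right)\right) = 16 - 8 \left(- 4 \left(12 + M\right)\right) = 16 - 8 \left(-48 - 4 M\right) = 16 + \left(384 + 32 M\right) = 400 + 32 M$)
$\left(-9 + S{\left(1 - 1,A \right)}\right)^{2} = \left(-9 + \left(400 + 32 \cdot 0\right)\right)^{2} = \left(-9 + \left(400 + 0\right)\right)^{2} = \left(-9 + 400\right)^{2} = 391^{2} = 152881$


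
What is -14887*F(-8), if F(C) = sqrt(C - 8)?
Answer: -59548*I ≈ -59548.0*I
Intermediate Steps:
F(C) = sqrt(-8 + C)
-14887*F(-8) = -14887*sqrt(-8 - 8) = -59548*I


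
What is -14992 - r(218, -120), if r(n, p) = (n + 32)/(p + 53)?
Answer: -1004214/67 ≈ -14988.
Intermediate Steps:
r(n, p) = (32 + n)/(53 + p)
-14992 - r(218, -120) = -14992 - (32 + 218)/(53 - 120) = -14992 - 250/(-67) = -14992 - (-1)*250/67 = -14992 - 1*(-250/67) = -14992 + 250/67 = -1004214/67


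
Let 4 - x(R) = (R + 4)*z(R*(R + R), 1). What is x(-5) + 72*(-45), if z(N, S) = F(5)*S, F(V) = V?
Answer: -3231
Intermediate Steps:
z(N, S) = 5*S
x(R) = -16 - 5*R (x(R) = 4 - (R + 4)*5*1 = 4 - (4 + R)*5 = 4 - (20 + 5*R) = 4 + (-20 - 5*R) = -16 - 5*R)
x(-5) + 72*(-45) = (-16 - 5*(-5)) + 72*(-45) = (-16 + 25) - 3240 = 9 - 3240 = -3231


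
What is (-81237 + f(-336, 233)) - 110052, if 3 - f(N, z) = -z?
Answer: -191053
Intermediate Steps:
f(N, z) = 3 + z (f(N, z) = 3 - (-1)*z = 3 + z)
(-81237 + f(-336, 233)) - 110052 = (-81237 + (3 + 233)) - 110052 = (-81237 + 236) - 110052 = -81001 - 110052 = -191053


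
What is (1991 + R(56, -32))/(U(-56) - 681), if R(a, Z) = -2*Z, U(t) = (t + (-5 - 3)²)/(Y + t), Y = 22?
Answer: -34935/11581 ≈ -3.0166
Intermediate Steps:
U(t) = (64 + t)/(22 + t) (U(t) = (t + (-5 - 3)²)/(22 + t) = (t + (-8)²)/(22 + t) = (t + 64)/(22 + t) = (64 + t)/(22 + t))
(1991 + R(56, -32))/(U(-56) - 681) = (1991 - 2*(-32))/((64 - 56)/(22 - 56) - 681) = (1991 + 64)/(8/(-34) - 681) = 2055/(-1/34*8 - 681) = 2055/(-4/17 - 681) = 2055/(-11581/17) = 2055*(-17/11581) = -34935/11581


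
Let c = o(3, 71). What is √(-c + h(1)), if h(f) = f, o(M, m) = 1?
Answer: 0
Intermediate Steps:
c = 1
√(-c + h(1)) = √(-1*1 + 1) = √(-1 + 1) = √0 = 0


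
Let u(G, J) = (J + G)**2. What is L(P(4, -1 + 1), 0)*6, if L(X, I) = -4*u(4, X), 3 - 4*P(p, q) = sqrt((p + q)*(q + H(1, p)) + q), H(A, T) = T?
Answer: -675/2 ≈ -337.50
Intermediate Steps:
u(G, J) = (G + J)**2
P(p, q) = 3/4 - sqrt(q + (p + q)**2)/4 (P(p, q) = 3/4 - sqrt((p + q)*(q + p) + q)/4 = 3/4 - sqrt((p + q)*(p + q) + q)/4 = 3/4 - sqrt((p + q)**2 + q)/4 = 3/4 - sqrt(q + (p + q)**2)/4)
L(X, I) = -4*(4 + X)**2
L(P(4, -1 + 1), 0)*6 = -4*(4 + (3/4 - sqrt((-1 + 1) + 4**2 + (-1 + 1)**2 + 2*4*(-1 + 1))/4))**2*6 = -4*(4 + (3/4 - sqrt(0 + 16 + 0**2 + 2*4*0)/4))**2*6 = -4*(4 + (3/4 - sqrt(0 + 16 + 0 + 0)/4))**2*6 = -4*(4 + (3/4 - sqrt(16)/4))**2*6 = -4*(4 + (3/4 - 1/4*4))**2*6 = -4*(4 + (3/4 - 1))**2*6 = -4*(4 - 1/4)**2*6 = -4*(15/4)**2*6 = -4*225/16*6 = -225/4*6 = -675/2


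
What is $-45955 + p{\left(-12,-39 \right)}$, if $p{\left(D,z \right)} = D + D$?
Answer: $-45979$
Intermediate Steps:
$p{\left(D,z \right)} = 2 D$
$-45955 + p{\left(-12,-39 \right)} = -45955 + 2 \left(-12\right) = -45955 - 24 = -45979$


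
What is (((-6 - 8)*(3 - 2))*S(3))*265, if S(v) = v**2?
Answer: -33390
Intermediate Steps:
(((-6 - 8)*(3 - 2))*S(3))*265 = (((-6 - 8)*(3 - 2))*3**2)*265 = (-14*1*9)*265 = -14*9*265 = -126*265 = -33390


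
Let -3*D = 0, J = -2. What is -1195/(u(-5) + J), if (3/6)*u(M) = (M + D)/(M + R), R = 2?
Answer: -3585/4 ≈ -896.25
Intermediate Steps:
D = 0 (D = -1/3*0 = 0)
u(M) = 2*M/(2 + M) (u(M) = 2*((M + 0)/(M + 2)) = 2*(M/(2 + M)) = 2*M/(2 + M))
-1195/(u(-5) + J) = -1195/(2*(-5)/(2 - 5) - 2) = -1195/(2*(-5)/(-3) - 2) = -1195/(2*(-5)*(-1/3) - 2) = -1195/(10/3 - 2) = -1195/4/3 = -1195*3/4 = -3585/4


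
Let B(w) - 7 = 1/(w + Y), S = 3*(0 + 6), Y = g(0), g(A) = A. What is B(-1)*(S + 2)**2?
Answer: 2400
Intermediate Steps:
Y = 0
S = 18 (S = 3*6 = 18)
B(w) = 7 + 1/w (B(w) = 7 + 1/(w + 0) = 7 + 1/w)
B(-1)*(S + 2)**2 = (7 + 1/(-1))*(18 + 2)**2 = (7 - 1)*20**2 = 6*400 = 2400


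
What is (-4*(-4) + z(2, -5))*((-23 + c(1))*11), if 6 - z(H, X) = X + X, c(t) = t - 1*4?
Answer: -9152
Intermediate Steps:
c(t) = -4 + t (c(t) = t - 4 = -4 + t)
z(H, X) = 6 - 2*X (z(H, X) = 6 - (X + X) = 6 - 2*X)
(-4*(-4) + z(2, -5))*((-23 + c(1))*11) = (-4*(-4) + (6 - 2*(-5)))*((-23 + (-4 + 1))*11) = (16 + (6 + 10))*((-23 - 3)*11) = (16 + 16)*(-26*11) = 32*(-286) = -9152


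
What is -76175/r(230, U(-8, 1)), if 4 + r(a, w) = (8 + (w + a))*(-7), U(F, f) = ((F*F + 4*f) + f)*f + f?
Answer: 15235/432 ≈ 35.266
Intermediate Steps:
U(F, f) = f + f*(F² + 5*f) (U(F, f) = ((F² + 4*f) + f)*f + f = (F² + 5*f)*f + f = f*(F² + 5*f) + f = f + f*(F² + 5*f))
r(a, w) = -60 - 7*a - 7*w (r(a, w) = -4 + (8 + (w + a))*(-7) = -4 + (8 + (a + w))*(-7) = -4 + (8 + a + w)*(-7) = -4 + (-56 - 7*a - 7*w) = -60 - 7*a - 7*w)
-76175/r(230, U(-8, 1)) = -76175/(-60 - 7*230 - 7*(1 + (-8)² + 5*1)) = -76175/(-60 - 1610 - 7*(1 + 64 + 5)) = -76175/(-60 - 1610 - 7*70) = -76175/(-60 - 1610 - 490) = -76175/(-2160) = -76175*(-1/2160) = 15235/432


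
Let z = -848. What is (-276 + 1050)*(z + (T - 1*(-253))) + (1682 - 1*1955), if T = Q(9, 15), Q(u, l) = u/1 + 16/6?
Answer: -451773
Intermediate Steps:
Q(u, l) = 8/3 + u (Q(u, l) = u*1 + 16*(⅙) = u + 8/3 = 8/3 + u)
T = 35/3 (T = 8/3 + 9 = 35/3 ≈ 11.667)
(-276 + 1050)*(z + (T - 1*(-253))) + (1682 - 1*1955) = (-276 + 1050)*(-848 + (35/3 - 1*(-253))) + (1682 - 1*1955) = 774*(-848 + (35/3 + 253)) + (1682 - 1955) = 774*(-848 + 794/3) - 273 = 774*(-1750/3) - 273 = -451500 - 273 = -451773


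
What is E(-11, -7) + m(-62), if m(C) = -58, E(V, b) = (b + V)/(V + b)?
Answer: -57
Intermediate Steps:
E(V, b) = 1 (E(V, b) = (V + b)/(V + b) = 1)
E(-11, -7) + m(-62) = 1 - 58 = -57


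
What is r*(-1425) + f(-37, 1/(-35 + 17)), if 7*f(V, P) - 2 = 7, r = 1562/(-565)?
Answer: 3117207/791 ≈ 3940.8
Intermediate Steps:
r = -1562/565 (r = 1562*(-1/565) = -1562/565 ≈ -2.7646)
f(V, P) = 9/7 (f(V, P) = 2/7 + (⅐)*7 = 2/7 + 1 = 9/7)
r*(-1425) + f(-37, 1/(-35 + 17)) = -1562/565*(-1425) + 9/7 = 445170/113 + 9/7 = 3117207/791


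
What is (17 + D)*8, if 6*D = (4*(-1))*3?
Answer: 120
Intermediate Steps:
D = -2 (D = ((4*(-1))*3)/6 = (-4*3)/6 = (⅙)*(-12) = -2)
(17 + D)*8 = (17 - 2)*8 = 15*8 = 120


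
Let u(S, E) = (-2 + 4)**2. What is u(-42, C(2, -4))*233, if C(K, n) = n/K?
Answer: 932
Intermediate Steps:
u(S, E) = 4 (u(S, E) = 2**2 = 4)
u(-42, C(2, -4))*233 = 4*233 = 932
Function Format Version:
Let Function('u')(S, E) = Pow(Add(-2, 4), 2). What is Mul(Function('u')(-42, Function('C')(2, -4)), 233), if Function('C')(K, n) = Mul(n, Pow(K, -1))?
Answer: 932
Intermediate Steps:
Function('u')(S, E) = 4 (Function('u')(S, E) = Pow(2, 2) = 4)
Mul(Function('u')(-42, Function('C')(2, -4)), 233) = Mul(4, 233) = 932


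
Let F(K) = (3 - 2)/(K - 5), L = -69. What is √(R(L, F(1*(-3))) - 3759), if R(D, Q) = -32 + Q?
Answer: I*√60658/4 ≈ 61.572*I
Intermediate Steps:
F(K) = 1/(-5 + K)
√(R(L, F(1*(-3))) - 3759) = √((-32 + 1/(-5 + 1*(-3))) - 3759) = √((-32 + 1/(-5 - 3)) - 3759) = √((-32 + 1/(-8)) - 3759) = √((-32 - ⅛) - 3759) = √(-257/8 - 3759) = √(-30329/8) = I*√60658/4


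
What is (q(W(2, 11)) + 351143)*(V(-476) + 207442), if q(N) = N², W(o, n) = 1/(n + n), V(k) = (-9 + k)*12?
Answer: 17133153355743/242 ≈ 7.0798e+10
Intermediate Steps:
V(k) = -108 + 12*k
W(o, n) = 1/(2*n)
(q(W(2, 11)) + 351143)*(V(-476) + 207442) = (((½)/11)² + 351143)*((-108 + 12*(-476)) + 207442) = (((½)*(1/11))² + 351143)*((-108 - 5712) + 207442) = ((1/22)² + 351143)*(-5820 + 207442) = (1/484 + 351143)*201622 = (169953213/484)*201622 = 17133153355743/242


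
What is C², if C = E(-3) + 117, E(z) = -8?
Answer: 11881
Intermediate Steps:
C = 109 (C = -8 + 117 = 109)
C² = 109² = 11881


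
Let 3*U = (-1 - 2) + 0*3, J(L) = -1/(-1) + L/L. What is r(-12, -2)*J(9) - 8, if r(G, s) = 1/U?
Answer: -10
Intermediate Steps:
J(L) = 2 (J(L) = -1*(-1) + 1 = 1 + 1 = 2)
U = -1 (U = ((-1 - 2) + 0*3)/3 = (-3 + 0)/3 = (⅓)*(-3) = -1)
r(G, s) = -1 (r(G, s) = 1/(-1) = 1*(-1) = -1)
r(-12, -2)*J(9) - 8 = -1*2 - 8 = -2 - 8 = -10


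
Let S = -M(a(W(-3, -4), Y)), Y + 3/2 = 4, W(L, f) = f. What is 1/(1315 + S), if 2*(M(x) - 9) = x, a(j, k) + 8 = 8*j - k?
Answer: 4/5309 ≈ 0.00075344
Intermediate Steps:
Y = 5/2 (Y = -3/2 + 4 = 5/2 ≈ 2.5000)
a(j, k) = -8 - k + 8*j (a(j, k) = -8 + (8*j - k) = -8 + (-k + 8*j) = -8 - k + 8*j)
M(x) = 9 + x/2
S = 49/4 (S = -(9 + (-8 - 1*5/2 + 8*(-4))/2) = -(9 + (-8 - 5/2 - 32)/2) = -(9 + (½)*(-85/2)) = -(9 - 85/4) = -1*(-49/4) = 49/4 ≈ 12.250)
1/(1315 + S) = 1/(1315 + 49/4) = 1/(5309/4) = 4/5309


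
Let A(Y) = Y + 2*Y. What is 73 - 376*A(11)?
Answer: -12335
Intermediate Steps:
A(Y) = 3*Y
73 - 376*A(11) = 73 - 1128*11 = 73 - 376*33 = 73 - 12408 = -12335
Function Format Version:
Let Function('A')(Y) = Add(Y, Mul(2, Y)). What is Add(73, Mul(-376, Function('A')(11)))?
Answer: -12335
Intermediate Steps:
Function('A')(Y) = Mul(3, Y)
Add(73, Mul(-376, Function('A')(11))) = Add(73, Mul(-376, Mul(3, 11))) = Add(73, Mul(-376, 33)) = Add(73, -12408) = -12335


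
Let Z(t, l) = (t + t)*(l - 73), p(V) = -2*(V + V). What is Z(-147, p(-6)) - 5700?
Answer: 8706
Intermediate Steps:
p(V) = -4*V
Z(t, l) = 2*t*(-73 + l) (Z(t, l) = (2*t)*(-73 + l) = 2*t*(-73 + l))
Z(-147, p(-6)) - 5700 = 2*(-147)*(-73 - 4*(-6)) - 5700 = 2*(-147)*(-73 + 24) - 5700 = 2*(-147)*(-49) - 5700 = 14406 - 5700 = 8706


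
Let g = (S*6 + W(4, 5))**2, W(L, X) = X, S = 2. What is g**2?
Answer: 83521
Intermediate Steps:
g = 289 (g = (2*6 + 5)**2 = (12 + 5)**2 = 17**2 = 289)
g**2 = 289**2 = 83521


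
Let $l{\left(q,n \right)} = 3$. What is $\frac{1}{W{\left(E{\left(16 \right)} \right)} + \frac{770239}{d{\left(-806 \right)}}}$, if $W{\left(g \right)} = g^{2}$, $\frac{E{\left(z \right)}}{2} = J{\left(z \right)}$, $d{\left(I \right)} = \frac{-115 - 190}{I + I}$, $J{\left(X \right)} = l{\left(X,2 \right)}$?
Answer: $\frac{305}{1241636248} \approx 2.4564 \cdot 10^{-7}$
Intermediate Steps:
$J{\left(X \right)} = 3$
$d{\left(I \right)} = - \frac{305}{2 I}$
$E{\left(z \right)} = 6$ ($E{\left(z \right)} = 2 \cdot 3 = 6$)
$\frac{1}{W{\left(E{\left(16 \right)} \right)} + \frac{770239}{d{\left(-806 \right)}}} = \frac{1}{6^{2} + \frac{770239}{\left(- \frac{305}{2}\right) \frac{1}{-806}}} = \frac{1}{36 + \frac{770239}{\left(- \frac{305}{2}\right) \left(- \frac{1}{806}\right)}} = \frac{1}{36 + \frac{770239}{\frac{305}{1612}}} = \frac{1}{36 + 770239 \cdot \frac{1612}{305}} = \frac{1}{36 + \frac{1241625268}{305}} = \frac{1}{\frac{1241636248}{305}} = \frac{305}{1241636248}$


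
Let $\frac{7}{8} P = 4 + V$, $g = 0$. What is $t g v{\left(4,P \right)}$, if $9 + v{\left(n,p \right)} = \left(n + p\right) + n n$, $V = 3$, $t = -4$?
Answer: $0$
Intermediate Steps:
$P = 8$ ($P = \frac{8 \left(4 + 3\right)}{7} = \frac{8}{7} \cdot 7 = 8$)
$v{\left(n,p \right)} = -9 + n + p + n^{2}$ ($v{\left(n,p \right)} = -9 + \left(\left(n + p\right) + n n\right) = -9 + \left(\left(n + p\right) + n^{2}\right) = -9 + \left(n + p + n^{2}\right) = -9 + n + p + n^{2}$)
$t g v{\left(4,P \right)} = \left(-4\right) 0 \left(-9 + 4 + 8 + 4^{2}\right) = 0 \left(-9 + 4 + 8 + 16\right) = 0 \cdot 19 = 0$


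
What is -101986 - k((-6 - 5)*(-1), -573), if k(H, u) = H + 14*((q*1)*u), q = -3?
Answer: -126063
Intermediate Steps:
k(H, u) = H - 42*u (k(H, u) = H + 14*((-3*1)*u) = H + 14*(-3*u) = H - 42*u)
-101986 - k((-6 - 5)*(-1), -573) = -101986 - ((-6 - 5)*(-1) - 42*(-573)) = -101986 - (-11*(-1) + 24066) = -101986 - (11 + 24066) = -101986 - 1*24077 = -101986 - 24077 = -126063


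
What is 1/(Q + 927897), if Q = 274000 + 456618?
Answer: 1/1658515 ≈ 6.0295e-7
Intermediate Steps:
Q = 730618
1/(Q + 927897) = 1/(730618 + 927897) = 1/1658515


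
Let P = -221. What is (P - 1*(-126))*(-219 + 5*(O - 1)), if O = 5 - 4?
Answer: 20805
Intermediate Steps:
O = 1
(P - 1*(-126))*(-219 + 5*(O - 1)) = (-221 - 1*(-126))*(-219 + 5*(1 - 1)) = (-221 + 126)*(-219 + 5*0) = -95*(-219 + 0) = -95*(-219) = 20805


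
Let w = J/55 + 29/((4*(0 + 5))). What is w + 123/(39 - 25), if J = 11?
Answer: 1461/140 ≈ 10.436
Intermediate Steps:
w = 33/20 (w = 11/55 + 29/((4*(0 + 5))) = 11*(1/55) + 29/((4*5)) = ⅕ + 29/20 = 33/20 ≈ 1.6500)
w + 123/(39 - 25) = 33/20 + 123/(39 - 25) = 33/20 + 123/14 = 1461/140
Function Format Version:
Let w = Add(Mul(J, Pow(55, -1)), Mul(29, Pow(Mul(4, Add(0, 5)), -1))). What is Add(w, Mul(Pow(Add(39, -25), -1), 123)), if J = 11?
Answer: Rational(1461, 140) ≈ 10.436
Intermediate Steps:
w = Rational(33, 20) (w = Add(Mul(11, Pow(55, -1)), Mul(29, Pow(Mul(4, Add(0, 5)), -1))) = Add(Mul(11, Rational(1, 55)), Mul(29, Pow(Mul(4, 5), -1))) = Add(Rational(1, 5), Mul(29, Pow(20, -1))) = Add(Rational(1, 5), Mul(29, Rational(1, 20))) = Add(Rational(1, 5), Rational(29, 20)) = Rational(33, 20) ≈ 1.6500)
Add(w, Mul(Pow(Add(39, -25), -1), 123)) = Add(Rational(33, 20), Mul(Pow(Add(39, -25), -1), 123)) = Add(Rational(33, 20), Mul(Pow(14, -1), 123)) = Add(Rational(33, 20), Mul(Rational(1, 14), 123)) = Add(Rational(33, 20), Rational(123, 14)) = Rational(1461, 140)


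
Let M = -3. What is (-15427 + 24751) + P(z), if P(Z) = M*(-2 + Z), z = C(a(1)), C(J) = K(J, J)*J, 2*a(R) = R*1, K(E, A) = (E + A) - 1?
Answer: 9330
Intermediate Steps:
K(E, A) = -1 + A + E (K(E, A) = (A + E) - 1 = -1 + A + E)
a(R) = R/2 (a(R) = (R*1)/2 = R/2)
C(J) = J*(-1 + 2*J) (C(J) = (-1 + J + J)*J = (-1 + 2*J)*J = J*(-1 + 2*J))
z = 0 (z = ((½)*1)*(-1 + 2*((½)*1)) = (-1 + 2*(½))/2 = (-1 + 1)/2 = (½)*0 = 0)
P(Z) = 6 - 3*Z (P(Z) = -3*(-2 + Z) = 6 - 3*Z)
(-15427 + 24751) + P(z) = (-15427 + 24751) + (6 - 3*0) = 9324 + (6 + 0) = 9324 + 6 = 9330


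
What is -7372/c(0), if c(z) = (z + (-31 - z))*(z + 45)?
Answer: 7372/1395 ≈ 5.2846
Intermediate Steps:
c(z) = -1395 - 31*z (c(z) = -31*(45 + z) = -1395 - 31*z)
-7372/c(0) = -7372/(-1395 - 31*0) = -7372/(-1395 + 0) = -7372/(-1395) = -7372*(-1/1395) = 7372/1395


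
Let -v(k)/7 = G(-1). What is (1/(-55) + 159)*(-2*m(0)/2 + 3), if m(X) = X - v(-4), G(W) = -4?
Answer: 271064/55 ≈ 4928.4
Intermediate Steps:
v(k) = 28 (v(k) = -7*(-4) = 28)
m(X) = -28 + X (m(X) = X - 1*28 = X - 28 = -28 + X)
(1/(-55) + 159)*(-2*m(0)/2 + 3) = (1/(-55) + 159)*(-2*(-28 + 0)/2 + 3) = (-1/55 + 159)*(-(-56)/2 + 3) = 8744*(-2*(-14) + 3)/55 = 8744*(28 + 3)/55 = (8744/55)*31 = 271064/55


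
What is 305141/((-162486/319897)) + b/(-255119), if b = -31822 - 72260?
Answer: -1464887658172583/2438427402 ≈ -6.0075e+5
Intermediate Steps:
b = -104082
305141/((-162486/319897)) + b/(-255119) = 305141/((-162486/319897)) - 104082/(-255119) = 305141/((-162486*1/319897)) - 104082*(-1/255119) = 305141/(-162486/319897) + 104082/255119 = 305141*(-319897/162486) + 104082/255119 = -97613690477/162486 + 104082/255119 = -1464887658172583/2438427402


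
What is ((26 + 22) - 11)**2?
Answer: 1369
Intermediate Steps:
((26 + 22) - 11)**2 = (48 - 11)**2 = 37**2 = 1369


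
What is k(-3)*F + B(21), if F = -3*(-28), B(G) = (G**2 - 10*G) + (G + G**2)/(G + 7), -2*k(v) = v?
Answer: 747/2 ≈ 373.50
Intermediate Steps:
k(v) = -v/2
B(G) = G**2 - 10*G + (G + G**2)/(7 + G) (B(G) = (G**2 - 10*G) + (G + G**2)/(7 + G) = G**2 - 10*G + (G + G**2)/(7 + G))
F = 84
k(-3)*F + B(21) = -1/2*(-3)*84 + 21*(-69 + 21**2 - 2*21)/(7 + 21) = (3/2)*84 + 21*(-69 + 441 - 42)/28 = 126 + 21*(1/28)*330 = 126 + 495/2 = 747/2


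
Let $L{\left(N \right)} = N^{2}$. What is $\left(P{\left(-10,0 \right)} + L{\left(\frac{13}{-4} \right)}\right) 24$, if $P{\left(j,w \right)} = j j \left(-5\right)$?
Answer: $- \frac{23493}{2} \approx -11747.0$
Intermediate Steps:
$P{\left(j,w \right)} = - 5 j^{2}$ ($P{\left(j,w \right)} = j^{2} \left(-5\right) = - 5 j^{2}$)
$\left(P{\left(-10,0 \right)} + L{\left(\frac{13}{-4} \right)}\right) 24 = \left(- 5 \left(-10\right)^{2} + \left(\frac{13}{-4}\right)^{2}\right) 24 = \left(\left(-5\right) 100 + \left(13 \left(- \frac{1}{4}\right)\right)^{2}\right) 24 = \left(-500 + \left(- \frac{13}{4}\right)^{2}\right) 24 = \left(-500 + \frac{169}{16}\right) 24 = \left(- \frac{7831}{16}\right) 24 = - \frac{23493}{2}$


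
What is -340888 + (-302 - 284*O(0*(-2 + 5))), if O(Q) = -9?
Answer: -338634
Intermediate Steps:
-340888 + (-302 - 284*O(0*(-2 + 5))) = -340888 + (-302 - 284*(-9)) = -340888 + (-302 + 2556) = -340888 + 2254 = -338634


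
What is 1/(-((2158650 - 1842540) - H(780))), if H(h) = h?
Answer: -1/315330 ≈ -3.1713e-6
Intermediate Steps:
1/(-((2158650 - 1842540) - H(780))) = 1/(-((2158650 - 1842540) - 1*780)) = 1/(-(316110 - 780)) = 1/(-1*315330) = 1/(-315330) = -1/315330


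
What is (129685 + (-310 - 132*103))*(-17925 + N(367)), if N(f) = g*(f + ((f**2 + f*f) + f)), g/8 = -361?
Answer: -90319357790799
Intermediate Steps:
g = -2888 (g = 8*(-361) = -2888)
N(f) = -5776*f - 5776*f**2 (N(f) = -2888*(f + ((f**2 + f*f) + f)) = -2888*(f + ((f**2 + f**2) + f)) = -2888*(f + (2*f**2 + f)) = -2888*(f + (f + 2*f**2)) = -2888*(2*f + 2*f**2) = -5776*f - 5776*f**2)
(129685 + (-310 - 132*103))*(-17925 + N(367)) = (129685 + (-310 - 132*103))*(-17925 - 5776*367*(1 + 367)) = (129685 + (-310 - 13596))*(-17925 - 5776*367*368) = (129685 - 13906)*(-17925 - 780083456) = 115779*(-780101381) = -90319357790799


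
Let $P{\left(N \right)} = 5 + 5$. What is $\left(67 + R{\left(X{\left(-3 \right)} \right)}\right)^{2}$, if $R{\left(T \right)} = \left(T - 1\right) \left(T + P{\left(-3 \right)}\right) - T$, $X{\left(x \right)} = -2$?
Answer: $2025$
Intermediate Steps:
$P{\left(N \right)} = 10$
$R{\left(T \right)} = - T + \left(-1 + T\right) \left(10 + T\right)$ ($R{\left(T \right)} = \left(T - 1\right) \left(T + 10\right) - T = \left(-1 + T\right) \left(10 + T\right) - T = - T + \left(-1 + T\right) \left(10 + T\right)$)
$\left(67 + R{\left(X{\left(-3 \right)} \right)}\right)^{2} = \left(67 + \left(-10 + \left(-2\right)^{2} + 8 \left(-2\right)\right)\right)^{2} = \left(67 - 22\right)^{2} = 45^{2} = 2025$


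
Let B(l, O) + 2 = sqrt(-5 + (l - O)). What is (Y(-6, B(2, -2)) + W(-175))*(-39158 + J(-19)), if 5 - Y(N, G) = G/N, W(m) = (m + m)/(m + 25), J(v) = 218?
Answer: -272580 - 6490*I ≈ -2.7258e+5 - 6490.0*I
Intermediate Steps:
W(m) = 2*m/(25 + m) (W(m) = (2*m)/(25 + m) = 2*m/(25 + m))
B(l, O) = -2 + sqrt(-5 + l - O) (B(l, O) = -2 + sqrt(-5 + (l - O)) = -2 + sqrt(-5 + l - O))
Y(N, G) = 5 - G/N
(Y(-6, B(2, -2)) + W(-175))*(-39158 + J(-19)) = ((5 - 1*(-2 + sqrt(-5 + 2 - 1*(-2)))/(-6)) + 2*(-175)/(25 - 175))*(-39158 + 218) = ((5 - 1*(-2 + sqrt(-5 + 2 + 2))*(-1/6)) + 2*(-175)/(-150))*(-38940) = ((5 - 1*(-2 + sqrt(-1))*(-1/6)) + 2*(-175)*(-1/150))*(-38940) = ((5 - 1*(-2 + I)*(-1/6)) + 7/3)*(-38940) = ((5 + (-1/3 + I/6)) + 7/3)*(-38940) = ((14/3 + I/6) + 7/3)*(-38940) = (7 + I/6)*(-38940) = -272580 - 6490*I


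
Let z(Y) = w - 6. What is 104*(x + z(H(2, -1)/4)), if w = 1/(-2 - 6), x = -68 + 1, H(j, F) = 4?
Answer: -7605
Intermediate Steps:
x = -67
w = -⅛ (w = 1/(-8) = -⅛ ≈ -0.12500)
z(Y) = -49/8 (z(Y) = -⅛ - 6 = -49/8)
104*(x + z(H(2, -1)/4)) = 104*(-67 - 49/8) = 104*(-585/8) = -7605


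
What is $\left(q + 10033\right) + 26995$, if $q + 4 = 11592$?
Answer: $48616$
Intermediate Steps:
$q = 11588$ ($q = -4 + 11592 = 11588$)
$\left(q + 10033\right) + 26995 = \left(11588 + 10033\right) + 26995 = 21621 + 26995 = 48616$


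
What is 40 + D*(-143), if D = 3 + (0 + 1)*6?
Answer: -1247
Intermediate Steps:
D = 9 (D = 3 + 1*6 = 3 + 6 = 9)
40 + D*(-143) = 40 + 9*(-143) = 40 - 1287 = -1247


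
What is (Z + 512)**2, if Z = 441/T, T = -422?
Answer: 46493278129/178084 ≈ 2.6108e+5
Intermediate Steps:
Z = -441/422 (Z = 441/(-422) = 441*(-1/422) = -441/422 ≈ -1.0450)
(Z + 512)**2 = (-441/422 + 512)**2 = (215623/422)**2 = 46493278129/178084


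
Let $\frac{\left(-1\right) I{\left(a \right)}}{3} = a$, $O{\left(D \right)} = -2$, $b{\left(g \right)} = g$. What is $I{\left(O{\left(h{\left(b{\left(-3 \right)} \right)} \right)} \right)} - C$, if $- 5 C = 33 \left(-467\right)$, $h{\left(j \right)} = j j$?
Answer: $- \frac{15381}{5} \approx -3076.2$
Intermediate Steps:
$h{\left(j \right)} = j^{2}$
$I{\left(a \right)} = - 3 a$
$C = \frac{15411}{5}$ ($C = - \frac{33 \left(-467\right)}{5} = \left(- \frac{1}{5}\right) \left(-15411\right) = \frac{15411}{5} \approx 3082.2$)
$I{\left(O{\left(h{\left(b{\left(-3 \right)} \right)} \right)} \right)} - C = \left(-3\right) \left(-2\right) - \frac{15411}{5} = 6 - \frac{15411}{5} = - \frac{15381}{5}$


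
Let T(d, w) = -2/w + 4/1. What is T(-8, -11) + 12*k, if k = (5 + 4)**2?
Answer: 10738/11 ≈ 976.18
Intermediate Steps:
T(d, w) = 4 - 2/w (T(d, w) = -2/w + 4*1 = -2/w + 4 = 4 - 2/w)
k = 81 (k = 9**2 = 81)
T(-8, -11) + 12*k = (4 - 2/(-11)) + 12*81 = (4 - 2*(-1/11)) + 972 = (4 + 2/11) + 972 = 46/11 + 972 = 10738/11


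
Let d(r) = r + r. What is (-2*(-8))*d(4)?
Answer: 128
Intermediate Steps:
d(r) = 2*r
(-2*(-8))*d(4) = (-2*(-8))*(2*4) = 16*8 = 128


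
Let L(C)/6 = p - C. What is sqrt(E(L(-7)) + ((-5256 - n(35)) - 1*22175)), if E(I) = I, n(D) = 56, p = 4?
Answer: I*sqrt(27421) ≈ 165.59*I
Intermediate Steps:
L(C) = 24 - 6*C (L(C) = 6*(4 - C) = 24 - 6*C)
sqrt(E(L(-7)) + ((-5256 - n(35)) - 1*22175)) = sqrt((24 - 6*(-7)) + ((-5256 - 1*56) - 1*22175)) = sqrt((24 + 42) + ((-5256 - 56) - 22175)) = sqrt(66 + (-5312 - 22175)) = sqrt(66 - 27487) = sqrt(-27421) = I*sqrt(27421)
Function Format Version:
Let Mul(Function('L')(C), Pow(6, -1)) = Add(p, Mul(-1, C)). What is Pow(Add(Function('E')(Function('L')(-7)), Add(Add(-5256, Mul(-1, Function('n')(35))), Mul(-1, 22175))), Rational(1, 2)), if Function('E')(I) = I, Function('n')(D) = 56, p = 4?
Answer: Mul(I, Pow(27421, Rational(1, 2))) ≈ Mul(165.59, I)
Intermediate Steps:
Function('L')(C) = Add(24, Mul(-6, C)) (Function('L')(C) = Mul(6, Add(4, Mul(-1, C))) = Add(24, Mul(-6, C)))
Pow(Add(Function('E')(Function('L')(-7)), Add(Add(-5256, Mul(-1, Function('n')(35))), Mul(-1, 22175))), Rational(1, 2)) = Pow(Add(Add(24, Mul(-6, -7)), Add(Add(-5256, Mul(-1, 56)), Mul(-1, 22175))), Rational(1, 2)) = Pow(Add(Add(24, 42), Add(Add(-5256, -56), -22175)), Rational(1, 2)) = Pow(Add(66, Add(-5312, -22175)), Rational(1, 2)) = Pow(Add(66, -27487), Rational(1, 2)) = Pow(-27421, Rational(1, 2)) = Mul(I, Pow(27421, Rational(1, 2)))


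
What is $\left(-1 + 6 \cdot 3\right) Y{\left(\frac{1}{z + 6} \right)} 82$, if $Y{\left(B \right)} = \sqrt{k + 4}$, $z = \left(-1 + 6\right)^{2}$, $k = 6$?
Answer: $1394 \sqrt{10} \approx 4408.2$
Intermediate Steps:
$z = 25$ ($z = 5^{2} = 25$)
$Y{\left(B \right)} = \sqrt{10}$ ($Y{\left(B \right)} = \sqrt{6 + 4} = \sqrt{10}$)
$\left(-1 + 6 \cdot 3\right) Y{\left(\frac{1}{z + 6} \right)} 82 = \left(-1 + 6 \cdot 3\right) \sqrt{10} \cdot 82 = \left(-1 + 18\right) \sqrt{10} \cdot 82 = 17 \sqrt{10} \cdot 82 = 1394 \sqrt{10}$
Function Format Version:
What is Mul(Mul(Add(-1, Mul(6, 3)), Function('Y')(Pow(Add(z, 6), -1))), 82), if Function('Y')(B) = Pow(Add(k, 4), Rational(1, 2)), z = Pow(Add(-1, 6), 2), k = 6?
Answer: Mul(1394, Pow(10, Rational(1, 2))) ≈ 4408.2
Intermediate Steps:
z = 25 (z = Pow(5, 2) = 25)
Function('Y')(B) = Pow(10, Rational(1, 2)) (Function('Y')(B) = Pow(Add(6, 4), Rational(1, 2)) = Pow(10, Rational(1, 2)))
Mul(Mul(Add(-1, Mul(6, 3)), Function('Y')(Pow(Add(z, 6), -1))), 82) = Mul(Mul(Add(-1, Mul(6, 3)), Pow(10, Rational(1, 2))), 82) = Mul(Mul(Add(-1, 18), Pow(10, Rational(1, 2))), 82) = Mul(Mul(17, Pow(10, Rational(1, 2))), 82) = Mul(1394, Pow(10, Rational(1, 2)))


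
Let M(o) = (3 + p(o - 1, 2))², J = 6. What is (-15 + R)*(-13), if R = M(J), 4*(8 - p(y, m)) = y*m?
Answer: -2977/4 ≈ -744.25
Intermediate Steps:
p(y, m) = 8 - m*y/4 (p(y, m) = 8 - y*m/4 = 8 - m*y/4)
M(o) = (23/2 - o/2)² (M(o) = (3 + (8 - ¼*2*(o - 1)))² = (3 + (8 - ¼*2*(-1 + o)))² = (3 + (8 + (½ - o/2)))² = (3 + (17/2 - o/2))² = (23/2 - o/2)²)
R = 289/4 (R = (-23 + 6)²/4 = (¼)*(-17)² = (¼)*289 = 289/4 ≈ 72.250)
(-15 + R)*(-13) = (-15 + 289/4)*(-13) = (229/4)*(-13) = -2977/4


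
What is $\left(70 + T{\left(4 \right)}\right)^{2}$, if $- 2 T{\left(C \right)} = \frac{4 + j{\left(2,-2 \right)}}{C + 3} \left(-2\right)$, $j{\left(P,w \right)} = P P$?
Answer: $\frac{248004}{49} \approx 5061.3$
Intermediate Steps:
$j{\left(P,w \right)} = P^{2}$
$T{\left(C \right)} = \frac{8}{3 + C}$ ($T{\left(C \right)} = - \frac{\frac{4 + 2^{2}}{C + 3} \left(-2\right)}{2} = - \frac{\frac{4 + 4}{3 + C} \left(-2\right)}{2} = - \frac{\frac{8}{3 + C} \left(-2\right)}{2} = - \frac{\left(-16\right) \frac{1}{3 + C}}{2} = \frac{8}{3 + C}$)
$\left(70 + T{\left(4 \right)}\right)^{2} = \left(70 + \frac{8}{3 + 4}\right)^{2} = \left(70 + \frac{8}{7}\right)^{2} = \left(\frac{498}{7}\right)^{2} = \frac{248004}{49}$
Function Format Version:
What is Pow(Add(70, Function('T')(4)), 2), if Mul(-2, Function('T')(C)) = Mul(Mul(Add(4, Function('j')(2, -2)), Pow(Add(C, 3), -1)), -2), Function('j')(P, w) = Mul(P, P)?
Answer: Rational(248004, 49) ≈ 5061.3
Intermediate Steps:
Function('j')(P, w) = Pow(P, 2)
Function('T')(C) = Mul(8, Pow(Add(3, C), -1)) (Function('T')(C) = Mul(Rational(-1, 2), Mul(Mul(Add(4, Pow(2, 2)), Pow(Add(C, 3), -1)), -2)) = Mul(Rational(-1, 2), Mul(Mul(Add(4, 4), Pow(Add(3, C), -1)), -2)) = Mul(Rational(-1, 2), Mul(Mul(8, Pow(Add(3, C), -1)), -2)) = Mul(Rational(-1, 2), Mul(-16, Pow(Add(3, C), -1))) = Mul(8, Pow(Add(3, C), -1)))
Pow(Add(70, Function('T')(4)), 2) = Pow(Add(70, Mul(8, Pow(Add(3, 4), -1))), 2) = Pow(Add(70, Mul(8, Pow(7, -1))), 2) = Pow(Add(70, Mul(8, Rational(1, 7))), 2) = Pow(Add(70, Rational(8, 7)), 2) = Pow(Rational(498, 7), 2) = Rational(248004, 49)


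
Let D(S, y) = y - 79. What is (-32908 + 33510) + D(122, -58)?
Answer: 465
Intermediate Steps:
D(S, y) = -79 + y
(-32908 + 33510) + D(122, -58) = (-32908 + 33510) + (-79 - 58) = 602 - 137 = 465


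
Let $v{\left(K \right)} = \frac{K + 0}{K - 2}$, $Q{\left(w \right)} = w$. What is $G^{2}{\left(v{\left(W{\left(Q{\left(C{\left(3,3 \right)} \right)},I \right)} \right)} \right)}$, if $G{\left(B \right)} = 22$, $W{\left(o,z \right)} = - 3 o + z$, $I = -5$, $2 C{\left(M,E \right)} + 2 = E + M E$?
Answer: $484$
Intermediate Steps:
$C{\left(M,E \right)} = -1 + \frac{E}{2} + \frac{E M}{2}$ ($C{\left(M,E \right)} = -1 + \frac{E + M E}{2} = -1 + \frac{E + E M}{2} = -1 + \left(\frac{E}{2} + \frac{E M}{2}\right) = -1 + \frac{E}{2} + \frac{E M}{2}$)
$W{\left(o,z \right)} = z - 3 o$
$v{\left(K \right)} = \frac{K}{-2 + K}$
$G^{2}{\left(v{\left(W{\left(Q{\left(C{\left(3,3 \right)} \right)},I \right)} \right)} \right)} = 22^{2} = 484$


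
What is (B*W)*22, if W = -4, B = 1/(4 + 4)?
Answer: -11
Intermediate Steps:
B = ⅛ (B = 1/8 = ⅛ ≈ 0.12500)
(B*W)*22 = ((⅛)*(-4))*22 = -½*22 = -11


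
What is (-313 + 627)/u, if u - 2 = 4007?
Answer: 314/4009 ≈ 0.078324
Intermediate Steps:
u = 4009 (u = 2 + 4007 = 4009)
(-313 + 627)/u = (-313 + 627)/4009 = 314*(1/4009) = 314/4009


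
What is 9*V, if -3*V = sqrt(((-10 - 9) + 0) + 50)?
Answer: -3*sqrt(31) ≈ -16.703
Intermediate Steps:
V = -sqrt(31)/3 (V = -sqrt(((-10 - 9) + 0) + 50)/3 = -sqrt((-19 + 0) + 50)/3 = -sqrt(-19 + 50)/3 = -sqrt(31)/3 ≈ -1.8559)
9*V = 9*(-sqrt(31)/3) = -3*sqrt(31)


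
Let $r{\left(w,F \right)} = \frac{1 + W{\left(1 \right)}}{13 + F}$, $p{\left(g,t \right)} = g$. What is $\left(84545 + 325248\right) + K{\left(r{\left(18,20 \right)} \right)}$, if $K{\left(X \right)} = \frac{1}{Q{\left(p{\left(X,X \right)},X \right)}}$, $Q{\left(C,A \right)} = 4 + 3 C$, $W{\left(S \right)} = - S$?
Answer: $\frac{1639173}{4} \approx 4.0979 \cdot 10^{5}$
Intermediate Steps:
$r{\left(w,F \right)} = 0$ ($r{\left(w,F \right)} = \frac{1 - 1}{13 + F} = \frac{0}{13 + F} = 0$)
$K{\left(X \right)} = \frac{1}{4 + 3 X}$
$\left(84545 + 325248\right) + K{\left(r{\left(18,20 \right)} \right)} = \left(84545 + 325248\right) + \frac{1}{4 + 3 \cdot 0} = 409793 + \frac{1}{4 + 0} = 409793 + \frac{1}{4} = \frac{1639173}{4}$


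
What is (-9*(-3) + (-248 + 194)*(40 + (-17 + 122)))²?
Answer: 60886809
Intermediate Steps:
(-9*(-3) + (-248 + 194)*(40 + (-17 + 122)))² = (27 - 54*(40 + 105))² = (27 - 54*145)² = (27 - 7830)² = (-7803)² = 60886809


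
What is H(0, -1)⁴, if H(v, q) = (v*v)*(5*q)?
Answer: 0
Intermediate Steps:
H(v, q) = 5*q*v² (H(v, q) = v²*(5*q) = 5*q*v²)
H(0, -1)⁴ = (5*(-1)*0²)⁴ = (5*(-1)*0)⁴ = 0⁴ = 0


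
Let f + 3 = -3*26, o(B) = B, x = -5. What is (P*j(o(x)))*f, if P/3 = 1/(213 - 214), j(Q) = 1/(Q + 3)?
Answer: -243/2 ≈ -121.50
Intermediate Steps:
f = -81 (f = -3 - 3*26 = -3 - 78 = -81)
j(Q) = 1/(3 + Q)
P = -3 (P = 3/(213 - 214) = 3/(-1) = 3*(-1) = -3)
(P*j(o(x)))*f = -3/(3 - 5)*(-81) = -3/(-2)*(-81) = -3*(-1/2)*(-81) = (3/2)*(-81) = -243/2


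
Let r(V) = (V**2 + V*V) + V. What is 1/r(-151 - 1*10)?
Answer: 1/51681 ≈ 1.9349e-5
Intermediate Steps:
r(V) = V + 2*V**2 (r(V) = (V**2 + V**2) + V = 2*V**2 + V = V + 2*V**2)
1/r(-151 - 1*10) = 1/((-151 - 1*10)*(1 + 2*(-151 - 1*10))) = 1/((-151 - 10)*(1 + 2*(-151 - 10))) = 1/(-161*(1 + 2*(-161))) = 1/(-161*(1 - 322)) = 1/(-161*(-321)) = 1/51681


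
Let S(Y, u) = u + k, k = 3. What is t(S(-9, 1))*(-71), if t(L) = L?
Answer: -284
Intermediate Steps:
S(Y, u) = 3 + u (S(Y, u) = u + 3 = 3 + u)
t(S(-9, 1))*(-71) = (3 + 1)*(-71) = 4*(-71) = -284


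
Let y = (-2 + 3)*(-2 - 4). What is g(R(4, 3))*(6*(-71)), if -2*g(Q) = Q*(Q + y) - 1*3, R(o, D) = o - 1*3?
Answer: -1704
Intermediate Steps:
y = -6 (y = 1*(-6) = -6)
R(o, D) = -3 + o (R(o, D) = o - 3 = -3 + o)
g(Q) = 3/2 - Q*(-6 + Q)/2 (g(Q) = -(Q*(Q - 6) - 1*3)/2 = -(Q*(-6 + Q) - 3)/2 = -(-3 + Q*(-6 + Q))/2 = 3/2 - Q*(-6 + Q)/2)
g(R(4, 3))*(6*(-71)) = (3/2 + 3*(-3 + 4) - (-3 + 4)²/2)*(6*(-71)) = (3/2 + 3*1 - ½*1²)*(-426) = (3/2 + 3 - ½*1)*(-426) = (3/2 + 3 - ½)*(-426) = 4*(-426) = -1704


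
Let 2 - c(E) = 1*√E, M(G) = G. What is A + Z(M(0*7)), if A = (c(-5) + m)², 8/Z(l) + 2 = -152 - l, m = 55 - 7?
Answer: 192111/77 - 100*I*√5 ≈ 2494.9 - 223.61*I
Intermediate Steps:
m = 48
c(E) = 2 - √E
Z(l) = 8/(-154 - l) (Z(l) = 8/(-2 + (-152 - l)) = 8/(-154 - l))
A = (50 - I*√5)² (A = ((2 - √(-5)) + 48)² = ((2 - I*√5) + 48)² = (50 - I*√5)² ≈ 2495.0 - 223.61*I)
A + Z(M(0*7)) = (50 - I*√5)² - 8/(154 + 0*7) = (50 - I*√5)² - 8/(154 + 0) = (50 - I*√5)² - 8/154 = (50 - I*√5)² - 8*1/154 = (50 - I*√5)² - 4/77 = -4/77 + (50 - I*√5)²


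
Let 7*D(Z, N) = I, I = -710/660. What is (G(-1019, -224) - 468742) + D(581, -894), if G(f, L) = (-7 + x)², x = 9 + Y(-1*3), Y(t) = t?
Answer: -216558413/462 ≈ -4.6874e+5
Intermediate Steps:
x = 6 (x = 9 - 1*3 = 9 - 3 = 6)
I = -71/66 (I = -710*1/660 = -71/66 ≈ -1.0758)
D(Z, N) = -71/462 (D(Z, N) = (⅐)*(-71/66) = -71/462)
G(f, L) = 1 (G(f, L) = (-7 + 6)² = (-1)² = 1)
(G(-1019, -224) - 468742) + D(581, -894) = (1 - 468742) - 71/462 = -468741 - 71/462 = -216558413/462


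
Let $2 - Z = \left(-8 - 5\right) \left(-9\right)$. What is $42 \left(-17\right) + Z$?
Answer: $-829$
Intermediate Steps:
$Z = -115$ ($Z = 2 - \left(-8 - 5\right) \left(-9\right) = 2 - \left(-13\right) \left(-9\right) = 2 - 117 = -115$)
$42 \left(-17\right) + Z = 42 \left(-17\right) - 115 = -714 - 115 = -829$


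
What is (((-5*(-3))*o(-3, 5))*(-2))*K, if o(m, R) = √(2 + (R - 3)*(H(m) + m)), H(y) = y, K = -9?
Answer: 270*I*√10 ≈ 853.81*I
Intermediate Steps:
o(m, R) = √(2 + 2*m*(-3 + R)) (o(m, R) = √(2 + (R - 3)*(m + m)) = √(2 + (-3 + R)*(2*m)) = √(2 + 2*m*(-3 + R)))
(((-5*(-3))*o(-3, 5))*(-2))*K = (((-5*(-3))*√(2 - 6*(-3) + 2*5*(-3)))*(-2))*(-9) = ((15*√(2 + 18 - 30))*(-2))*(-9) = ((15*√(-10))*(-2))*(-9) = ((15*(I*√10))*(-2))*(-9) = ((15*I*√10)*(-2))*(-9) = -30*I*√10*(-9) = 270*I*√10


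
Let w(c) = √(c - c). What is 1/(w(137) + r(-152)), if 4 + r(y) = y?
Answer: -1/156 ≈ -0.0064103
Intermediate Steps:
w(c) = 0 (w(c) = √0 = 0)
r(y) = -4 + y
1/(w(137) + r(-152)) = 1/(0 + (-4 - 152)) = 1/(0 - 156) = 1/(-156) = -1/156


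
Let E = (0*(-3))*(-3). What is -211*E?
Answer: 0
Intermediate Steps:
E = 0 (E = 0*(-3) = 0)
-211*E = -211*0 = 0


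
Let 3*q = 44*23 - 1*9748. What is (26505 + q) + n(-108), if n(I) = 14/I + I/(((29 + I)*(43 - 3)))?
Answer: 251618327/10665 ≈ 23593.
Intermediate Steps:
n(I) = 14/I + I/(1160 + 40*I) (n(I) = 14/I + I/(((29 + I)*40)) = 14/I + I/(1160 + 40*I))
q = -2912 (q = (44*23 - 1*9748)/3 = (1012 - 9748)/3 = (1/3)*(-8736) = -2912)
(26505 + q) + n(-108) = (26505 - 2912) + (1/40)*(16240 + (-108)**2 + 560*(-108))/(-108*(29 - 108)) = 23593 + (1/40)*(-1/108)*(16240 + 11664 - 60480)/(-79) = 23593 + (1/40)*(-1/108)*(-1/79)*(-32576) = 23593 - 1018/10665 = 251618327/10665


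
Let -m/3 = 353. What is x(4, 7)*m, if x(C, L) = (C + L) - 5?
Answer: -6354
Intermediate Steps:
m = -1059 (m = -3*353 = -1059)
x(C, L) = -5 + C + L
x(4, 7)*m = (-5 + 4 + 7)*(-1059) = 6*(-1059) = -6354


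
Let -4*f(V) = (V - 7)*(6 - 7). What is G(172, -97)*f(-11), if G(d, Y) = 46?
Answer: -207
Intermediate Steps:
f(V) = -7/4 + V/4 (f(V) = -(V - 7)*(6 - 7)/4 = -(-7 + V)*(-1)/4 = -(7 - V)/4 = -7/4 + V/4)
G(172, -97)*f(-11) = 46*(-7/4 + (1/4)*(-11)) = 46*(-7/4 - 11/4) = 46*(-9/2) = -207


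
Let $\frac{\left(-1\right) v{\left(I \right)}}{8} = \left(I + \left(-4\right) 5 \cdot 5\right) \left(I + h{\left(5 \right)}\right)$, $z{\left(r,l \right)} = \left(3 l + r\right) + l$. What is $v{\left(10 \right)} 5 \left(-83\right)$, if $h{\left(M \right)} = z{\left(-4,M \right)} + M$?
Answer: $-9262800$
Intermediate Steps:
$z{\left(r,l \right)} = r + 4 l$ ($z{\left(r,l \right)} = \left(r + 3 l\right) + l = r + 4 l$)
$h{\left(M \right)} = -4 + 5 M$ ($h{\left(M \right)} = \left(-4 + 4 M\right) + M = -4 + 5 M$)
$v{\left(I \right)} = - 8 \left(-100 + I\right) \left(21 + I\right)$ ($v{\left(I \right)} = - 8 \left(I + \left(-4\right) 5 \cdot 5\right) \left(I + \left(-4 + 5 \cdot 5\right)\right) = - 8 \left(I - 100\right) \left(I + \left(-4 + 25\right)\right) = - 8 \left(I - 100\right) \left(I + 21\right) = - 8 \left(-100 + I\right) \left(21 + I\right)$)
$v{\left(10 \right)} 5 \left(-83\right) = \left(16800 - 8 \cdot 10^{2} + 632 \cdot 10\right) 5 \left(-83\right) = \left(16800 - 800 + 6320\right) 5 \left(-83\right) = 22320 \cdot 5 \left(-83\right) = 111600 \left(-83\right) = -9262800$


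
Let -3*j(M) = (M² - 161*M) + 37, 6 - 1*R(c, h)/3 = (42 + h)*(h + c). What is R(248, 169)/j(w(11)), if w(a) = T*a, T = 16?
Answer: 791829/2677 ≈ 295.79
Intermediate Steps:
w(a) = 16*a
R(c, h) = 18 - 3*(42 + h)*(c + h) (R(c, h) = 18 - 3*(42 + h)*(h + c) = 18 - 3*(42 + h)*(c + h))
j(M) = -37/3 - M²/3 + 161*M/3 (j(M) = -((M² - 161*M) + 37)/3 = -(37 + M² - 161*M)/3 = -37/3 - M²/3 + 161*M/3)
R(248, 169)/j(w(11)) = (18 - 126*248 - 126*169 - 3*169² - 3*248*169)/(-37/3 - (16*11)²/3 + 161*(16*11)/3) = (18 - 31248 - 21294 - 3*28561 - 125736)/(-37/3 - ⅓*176² + (161/3)*176) = (18 - 31248 - 21294 - 85683 - 125736)/(-37/3 - ⅓*30976 + 28336/3) = -263943/(-37/3 - 30976/3 + 28336/3) = -263943/(-2677/3) = -263943*(-3/2677) = 791829/2677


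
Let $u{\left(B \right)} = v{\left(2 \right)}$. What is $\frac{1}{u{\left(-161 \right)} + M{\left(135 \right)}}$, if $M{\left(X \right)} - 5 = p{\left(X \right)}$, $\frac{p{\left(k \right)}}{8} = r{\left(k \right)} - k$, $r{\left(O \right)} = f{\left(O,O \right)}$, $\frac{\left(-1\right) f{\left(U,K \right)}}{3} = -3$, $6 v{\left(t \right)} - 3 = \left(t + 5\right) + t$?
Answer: $- \frac{1}{1001} \approx -0.000999$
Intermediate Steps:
$v{\left(t \right)} = \frac{4}{3} + \frac{t}{3}$ ($v{\left(t \right)} = \frac{1}{2} + \frac{\left(t + 5\right) + t}{6} = \frac{1}{2} + \frac{\left(5 + t\right) + t}{6} = \frac{1}{2} + \frac{5 + 2 t}{6} = \frac{1}{2} + \left(\frac{5}{6} + \frac{t}{3}\right) = \frac{4}{3} + \frac{t}{3}$)
$f{\left(U,K \right)} = 9$ ($f{\left(U,K \right)} = \left(-3\right) \left(-3\right) = 9$)
$r{\left(O \right)} = 9$
$u{\left(B \right)} = 2$ ($u{\left(B \right)} = \frac{4}{3} + \frac{1}{3} \cdot 2 = \frac{4}{3} + \frac{2}{3} = 2$)
$p{\left(k \right)} = 72 - 8 k$ ($p{\left(k \right)} = 8 \left(9 - k\right) = 72 - 8 k$)
$M{\left(X \right)} = 77 - 8 X$ ($M{\left(X \right)} = 5 - \left(-72 + 8 X\right) = 77 - 8 X$)
$\frac{1}{u{\left(-161 \right)} + M{\left(135 \right)}} = \frac{1}{2 + \left(77 - 1080\right)} = \frac{1}{2 - 1003} = \frac{1}{-1001} = - \frac{1}{1001}$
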